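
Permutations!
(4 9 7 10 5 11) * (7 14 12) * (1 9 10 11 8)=(1 9 14 12 7 11 4 10 5 8)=[0, 9, 2, 3, 10, 8, 6, 11, 1, 14, 5, 4, 7, 13, 12]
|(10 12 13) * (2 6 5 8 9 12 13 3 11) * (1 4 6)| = |(1 4 6 5 8 9 12 3 11 2)(10 13)| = 10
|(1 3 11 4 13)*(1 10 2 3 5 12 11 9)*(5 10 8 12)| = |(1 10 2 3 9)(4 13 8 12 11)| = 5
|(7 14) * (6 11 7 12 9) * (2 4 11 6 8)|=|(2 4 11 7 14 12 9 8)|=8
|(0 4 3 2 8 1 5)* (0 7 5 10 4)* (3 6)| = 14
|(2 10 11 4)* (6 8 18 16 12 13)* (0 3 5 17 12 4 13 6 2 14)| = |(0 3 5 17 12 6 8 18 16 4 14)(2 10 11 13)| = 44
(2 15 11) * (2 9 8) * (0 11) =[11, 1, 15, 3, 4, 5, 6, 7, 2, 8, 10, 9, 12, 13, 14, 0] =(0 11 9 8 2 15)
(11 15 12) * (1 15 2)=(1 15 12 11 2)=[0, 15, 1, 3, 4, 5, 6, 7, 8, 9, 10, 2, 11, 13, 14, 12]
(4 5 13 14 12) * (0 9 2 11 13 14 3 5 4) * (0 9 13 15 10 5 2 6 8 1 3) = [13, 3, 11, 2, 4, 14, 8, 7, 1, 6, 5, 15, 9, 0, 12, 10] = (0 13)(1 3 2 11 15 10 5 14 12 9 6 8)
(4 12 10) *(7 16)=(4 12 10)(7 16)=[0, 1, 2, 3, 12, 5, 6, 16, 8, 9, 4, 11, 10, 13, 14, 15, 7]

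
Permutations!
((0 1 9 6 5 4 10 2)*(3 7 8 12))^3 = ((0 1 9 6 5 4 10 2)(3 7 8 12))^3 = (0 6 10 1 5 2 9 4)(3 12 8 7)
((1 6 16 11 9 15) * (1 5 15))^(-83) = ((1 6 16 11 9)(5 15))^(-83) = (1 16 9 6 11)(5 15)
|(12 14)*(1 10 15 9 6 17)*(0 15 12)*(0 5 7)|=|(0 15 9 6 17 1 10 12 14 5 7)|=11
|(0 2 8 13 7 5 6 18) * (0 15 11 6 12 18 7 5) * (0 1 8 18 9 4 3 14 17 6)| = 60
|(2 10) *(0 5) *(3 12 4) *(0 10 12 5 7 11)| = |(0 7 11)(2 12 4 3 5 10)| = 6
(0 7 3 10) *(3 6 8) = (0 7 6 8 3 10) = [7, 1, 2, 10, 4, 5, 8, 6, 3, 9, 0]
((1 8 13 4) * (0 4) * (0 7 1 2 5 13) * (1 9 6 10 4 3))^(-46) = (0 1)(2 13 9 10)(3 8)(4 5 7 6)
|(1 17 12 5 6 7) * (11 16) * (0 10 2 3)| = |(0 10 2 3)(1 17 12 5 6 7)(11 16)| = 12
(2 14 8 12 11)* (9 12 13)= (2 14 8 13 9 12 11)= [0, 1, 14, 3, 4, 5, 6, 7, 13, 12, 10, 2, 11, 9, 8]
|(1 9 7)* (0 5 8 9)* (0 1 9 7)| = 5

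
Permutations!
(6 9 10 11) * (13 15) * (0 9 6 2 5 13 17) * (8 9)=(0 8 9 10 11 2 5 13 15 17)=[8, 1, 5, 3, 4, 13, 6, 7, 9, 10, 11, 2, 12, 15, 14, 17, 16, 0]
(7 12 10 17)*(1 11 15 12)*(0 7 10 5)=[7, 11, 2, 3, 4, 0, 6, 1, 8, 9, 17, 15, 5, 13, 14, 12, 16, 10]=(0 7 1 11 15 12 5)(10 17)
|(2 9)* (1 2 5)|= 4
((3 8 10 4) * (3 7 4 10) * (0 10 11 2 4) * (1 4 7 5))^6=(0 10 11 2 7)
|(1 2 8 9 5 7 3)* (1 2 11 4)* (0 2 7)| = |(0 2 8 9 5)(1 11 4)(3 7)| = 30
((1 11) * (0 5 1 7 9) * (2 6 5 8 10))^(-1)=(0 9 7 11 1 5 6 2 10 8)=((0 8 10 2 6 5 1 11 7 9))^(-1)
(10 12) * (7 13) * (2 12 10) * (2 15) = (2 12 15)(7 13) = [0, 1, 12, 3, 4, 5, 6, 13, 8, 9, 10, 11, 15, 7, 14, 2]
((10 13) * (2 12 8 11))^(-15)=((2 12 8 11)(10 13))^(-15)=(2 12 8 11)(10 13)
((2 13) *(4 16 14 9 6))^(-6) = (4 6 9 14 16)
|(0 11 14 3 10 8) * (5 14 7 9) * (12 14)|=|(0 11 7 9 5 12 14 3 10 8)|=10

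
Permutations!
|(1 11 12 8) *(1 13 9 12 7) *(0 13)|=15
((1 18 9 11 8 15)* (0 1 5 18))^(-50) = (5 8 9)(11 18 15) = ((0 1)(5 18 9 11 8 15))^(-50)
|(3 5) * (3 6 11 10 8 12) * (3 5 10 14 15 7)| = 10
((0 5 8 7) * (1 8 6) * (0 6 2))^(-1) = (0 2 5)(1 6 7 8)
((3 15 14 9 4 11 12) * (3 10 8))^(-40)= (3 11 15 12 14 10 9 8 4)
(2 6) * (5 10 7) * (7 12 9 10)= (2 6)(5 7)(9 10 12)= [0, 1, 6, 3, 4, 7, 2, 5, 8, 10, 12, 11, 9]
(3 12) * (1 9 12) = (1 9 12 3) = [0, 9, 2, 1, 4, 5, 6, 7, 8, 12, 10, 11, 3]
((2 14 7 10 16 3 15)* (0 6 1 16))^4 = ((0 6 1 16 3 15 2 14 7 10))^4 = (0 3 7 1 2)(6 15 10 16 14)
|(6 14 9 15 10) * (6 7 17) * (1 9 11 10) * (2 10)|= |(1 9 15)(2 10 7 17 6 14 11)|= 21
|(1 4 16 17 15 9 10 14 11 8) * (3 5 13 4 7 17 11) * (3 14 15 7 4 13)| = 30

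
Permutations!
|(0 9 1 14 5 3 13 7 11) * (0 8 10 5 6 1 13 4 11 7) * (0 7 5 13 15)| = |(0 9 15)(1 14 6)(3 4 11 8 10 13 7 5)| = 24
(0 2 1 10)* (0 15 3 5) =[2, 10, 1, 5, 4, 0, 6, 7, 8, 9, 15, 11, 12, 13, 14, 3] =(0 2 1 10 15 3 5)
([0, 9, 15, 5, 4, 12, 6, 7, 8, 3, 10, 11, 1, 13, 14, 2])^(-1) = (1 12 5 3 9)(2 15)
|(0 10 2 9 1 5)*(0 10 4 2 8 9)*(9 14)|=6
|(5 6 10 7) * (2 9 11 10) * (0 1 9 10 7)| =|(0 1 9 11 7 5 6 2 10)| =9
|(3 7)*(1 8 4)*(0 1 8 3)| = 4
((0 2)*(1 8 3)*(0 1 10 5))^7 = (10)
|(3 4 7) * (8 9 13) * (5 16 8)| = |(3 4 7)(5 16 8 9 13)| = 15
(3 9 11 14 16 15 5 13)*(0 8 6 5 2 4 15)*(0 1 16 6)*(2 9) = [8, 16, 4, 2, 15, 13, 5, 7, 0, 11, 10, 14, 12, 3, 6, 9, 1] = (0 8)(1 16)(2 4 15 9 11 14 6 5 13 3)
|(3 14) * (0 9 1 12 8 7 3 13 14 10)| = 8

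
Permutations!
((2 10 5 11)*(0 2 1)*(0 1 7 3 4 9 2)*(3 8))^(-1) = ((2 10 5 11 7 8 3 4 9))^(-1) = (2 9 4 3 8 7 11 5 10)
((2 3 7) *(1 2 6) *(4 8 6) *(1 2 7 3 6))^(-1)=(1 8 4 7)(2 6)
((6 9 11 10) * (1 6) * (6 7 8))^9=(1 8 9 10 7 6 11)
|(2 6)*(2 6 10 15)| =3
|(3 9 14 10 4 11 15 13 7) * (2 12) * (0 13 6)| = 22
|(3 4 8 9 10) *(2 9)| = 6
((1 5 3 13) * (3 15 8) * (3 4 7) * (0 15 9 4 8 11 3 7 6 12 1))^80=(15)(1 9 6)(4 12 5)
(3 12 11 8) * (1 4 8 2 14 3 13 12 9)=[0, 4, 14, 9, 8, 5, 6, 7, 13, 1, 10, 2, 11, 12, 3]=(1 4 8 13 12 11 2 14 3 9)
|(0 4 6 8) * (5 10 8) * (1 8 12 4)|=15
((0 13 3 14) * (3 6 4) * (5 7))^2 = (0 6 3)(4 14 13)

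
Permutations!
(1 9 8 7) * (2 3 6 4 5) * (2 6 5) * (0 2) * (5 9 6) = (0 2 3 9 8 7 1 6 4) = [2, 6, 3, 9, 0, 5, 4, 1, 7, 8]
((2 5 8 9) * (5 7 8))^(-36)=(9)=((2 7 8 9))^(-36)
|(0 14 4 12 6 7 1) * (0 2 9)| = |(0 14 4 12 6 7 1 2 9)| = 9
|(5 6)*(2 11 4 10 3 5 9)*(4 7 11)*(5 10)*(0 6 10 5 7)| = 21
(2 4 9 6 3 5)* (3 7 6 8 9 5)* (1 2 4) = [0, 2, 1, 3, 5, 4, 7, 6, 9, 8] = (1 2)(4 5)(6 7)(8 9)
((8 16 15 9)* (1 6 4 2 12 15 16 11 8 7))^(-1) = (16)(1 7 9 15 12 2 4 6)(8 11)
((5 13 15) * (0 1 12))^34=(0 1 12)(5 13 15)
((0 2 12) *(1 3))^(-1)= ((0 2 12)(1 3))^(-1)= (0 12 2)(1 3)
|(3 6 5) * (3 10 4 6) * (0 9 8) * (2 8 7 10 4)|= 6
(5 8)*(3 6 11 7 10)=(3 6 11 7 10)(5 8)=[0, 1, 2, 6, 4, 8, 11, 10, 5, 9, 3, 7]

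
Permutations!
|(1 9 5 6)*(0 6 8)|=|(0 6 1 9 5 8)|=6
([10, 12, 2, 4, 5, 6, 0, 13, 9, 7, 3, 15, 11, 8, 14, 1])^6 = (1 11)(7 8)(9 13)(12 15)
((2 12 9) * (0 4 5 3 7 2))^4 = ((0 4 5 3 7 2 12 9))^4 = (0 7)(2 4)(3 9)(5 12)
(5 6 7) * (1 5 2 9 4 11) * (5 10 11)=(1 10 11)(2 9 4 5 6 7)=[0, 10, 9, 3, 5, 6, 7, 2, 8, 4, 11, 1]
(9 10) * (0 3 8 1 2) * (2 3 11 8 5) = (0 11 8 1 3 5 2)(9 10) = [11, 3, 0, 5, 4, 2, 6, 7, 1, 10, 9, 8]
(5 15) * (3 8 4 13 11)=(3 8 4 13 11)(5 15)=[0, 1, 2, 8, 13, 15, 6, 7, 4, 9, 10, 3, 12, 11, 14, 5]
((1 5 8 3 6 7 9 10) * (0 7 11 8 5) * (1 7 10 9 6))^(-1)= (0 1 3 8 11 6 7 10)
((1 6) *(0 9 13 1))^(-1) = (0 6 1 13 9) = ((0 9 13 1 6))^(-1)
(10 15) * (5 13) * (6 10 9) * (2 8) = (2 8)(5 13)(6 10 15 9) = [0, 1, 8, 3, 4, 13, 10, 7, 2, 6, 15, 11, 12, 5, 14, 9]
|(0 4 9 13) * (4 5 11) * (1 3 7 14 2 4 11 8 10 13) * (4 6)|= |(0 5 8 10 13)(1 3 7 14 2 6 4 9)|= 40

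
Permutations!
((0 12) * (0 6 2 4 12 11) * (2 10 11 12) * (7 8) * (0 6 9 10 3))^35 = (12)(2 4)(7 8)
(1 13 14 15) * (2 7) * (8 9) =(1 13 14 15)(2 7)(8 9) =[0, 13, 7, 3, 4, 5, 6, 2, 9, 8, 10, 11, 12, 14, 15, 1]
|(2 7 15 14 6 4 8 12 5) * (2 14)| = 6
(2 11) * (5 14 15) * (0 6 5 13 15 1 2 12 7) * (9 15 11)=[6, 2, 9, 3, 4, 14, 5, 0, 8, 15, 10, 12, 7, 11, 1, 13]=(0 6 5 14 1 2 9 15 13 11 12 7)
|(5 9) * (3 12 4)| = |(3 12 4)(5 9)| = 6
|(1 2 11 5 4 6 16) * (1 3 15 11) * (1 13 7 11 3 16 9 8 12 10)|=12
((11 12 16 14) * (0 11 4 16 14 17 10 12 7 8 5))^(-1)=(0 5 8 7 11)(4 14 12 10 17 16)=((0 11 7 8 5)(4 16 17 10 12 14))^(-1)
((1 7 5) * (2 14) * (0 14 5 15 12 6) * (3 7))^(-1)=(0 6 12 15 7 3 1 5 2 14)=((0 14 2 5 1 3 7 15 12 6))^(-1)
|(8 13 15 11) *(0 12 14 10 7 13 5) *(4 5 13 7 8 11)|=9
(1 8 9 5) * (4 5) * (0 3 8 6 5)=(0 3 8 9 4)(1 6 5)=[3, 6, 2, 8, 0, 1, 5, 7, 9, 4]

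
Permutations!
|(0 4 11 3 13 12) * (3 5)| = |(0 4 11 5 3 13 12)| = 7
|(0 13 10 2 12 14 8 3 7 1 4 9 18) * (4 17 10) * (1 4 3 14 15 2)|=42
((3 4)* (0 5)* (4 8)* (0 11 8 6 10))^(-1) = (0 10 6 3 4 8 11 5)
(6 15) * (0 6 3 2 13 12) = (0 6 15 3 2 13 12) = [6, 1, 13, 2, 4, 5, 15, 7, 8, 9, 10, 11, 0, 12, 14, 3]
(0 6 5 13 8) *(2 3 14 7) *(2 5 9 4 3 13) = (0 6 9 4 3 14 7 5 2 13 8) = [6, 1, 13, 14, 3, 2, 9, 5, 0, 4, 10, 11, 12, 8, 7]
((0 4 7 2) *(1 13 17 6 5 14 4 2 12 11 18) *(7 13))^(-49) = ((0 2)(1 7 12 11 18)(4 13 17 6 5 14))^(-49) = (0 2)(1 7 12 11 18)(4 14 5 6 17 13)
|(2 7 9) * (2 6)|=4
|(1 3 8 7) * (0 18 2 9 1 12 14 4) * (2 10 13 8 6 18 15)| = |(0 15 2 9 1 3 6 18 10 13 8 7 12 14 4)| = 15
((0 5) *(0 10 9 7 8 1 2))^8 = ((0 5 10 9 7 8 1 2))^8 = (10)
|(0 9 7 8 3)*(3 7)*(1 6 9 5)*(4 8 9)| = |(0 5 1 6 4 8 7 9 3)| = 9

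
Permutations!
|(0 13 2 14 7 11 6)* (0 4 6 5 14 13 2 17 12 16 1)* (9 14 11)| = 42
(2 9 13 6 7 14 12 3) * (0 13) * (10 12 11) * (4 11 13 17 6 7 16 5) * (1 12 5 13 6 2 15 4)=(0 17 2 9)(1 12 3 15 4 11 10 5)(6 16 13 7 14)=[17, 12, 9, 15, 11, 1, 16, 14, 8, 0, 5, 10, 3, 7, 6, 4, 13, 2]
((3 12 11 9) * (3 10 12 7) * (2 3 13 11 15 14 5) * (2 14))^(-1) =(2 15 12 10 9 11 13 7 3)(5 14)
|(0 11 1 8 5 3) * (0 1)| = 4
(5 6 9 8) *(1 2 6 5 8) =(1 2 6 9) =[0, 2, 6, 3, 4, 5, 9, 7, 8, 1]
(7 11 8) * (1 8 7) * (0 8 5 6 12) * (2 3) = (0 8 1 5 6 12)(2 3)(7 11) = [8, 5, 3, 2, 4, 6, 12, 11, 1, 9, 10, 7, 0]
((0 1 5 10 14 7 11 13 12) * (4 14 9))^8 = ((0 1 5 10 9 4 14 7 11 13 12))^8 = (0 11 4 5 12 7 9 1 13 14 10)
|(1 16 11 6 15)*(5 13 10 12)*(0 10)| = 5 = |(0 10 12 5 13)(1 16 11 6 15)|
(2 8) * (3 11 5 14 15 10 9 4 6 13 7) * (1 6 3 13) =(1 6)(2 8)(3 11 5 14 15 10 9 4)(7 13) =[0, 6, 8, 11, 3, 14, 1, 13, 2, 4, 9, 5, 12, 7, 15, 10]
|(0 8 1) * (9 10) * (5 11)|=6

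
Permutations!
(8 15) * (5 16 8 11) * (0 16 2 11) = (0 16 8 15)(2 11 5) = [16, 1, 11, 3, 4, 2, 6, 7, 15, 9, 10, 5, 12, 13, 14, 0, 8]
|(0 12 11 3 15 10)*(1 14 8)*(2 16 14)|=|(0 12 11 3 15 10)(1 2 16 14 8)|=30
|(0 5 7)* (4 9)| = 6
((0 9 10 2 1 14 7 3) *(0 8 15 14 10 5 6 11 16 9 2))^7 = (0 10 1 2)(3 15 7 8 14)(5 11 9 6 16)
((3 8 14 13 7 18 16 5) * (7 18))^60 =(3 18 8 16 14 5 13)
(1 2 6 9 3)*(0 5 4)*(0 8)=(0 5 4 8)(1 2 6 9 3)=[5, 2, 6, 1, 8, 4, 9, 7, 0, 3]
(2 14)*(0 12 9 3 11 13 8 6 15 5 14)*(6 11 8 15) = [12, 1, 0, 8, 4, 14, 6, 7, 11, 3, 10, 13, 9, 15, 2, 5] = (0 12 9 3 8 11 13 15 5 14 2)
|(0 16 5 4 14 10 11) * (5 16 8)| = |(16)(0 8 5 4 14 10 11)| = 7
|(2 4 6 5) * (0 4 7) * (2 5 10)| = 6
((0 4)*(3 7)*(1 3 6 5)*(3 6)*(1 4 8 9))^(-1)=(0 4 5 6 1 9 8)(3 7)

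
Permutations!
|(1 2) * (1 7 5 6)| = 5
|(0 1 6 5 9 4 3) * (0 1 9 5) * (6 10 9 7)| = 15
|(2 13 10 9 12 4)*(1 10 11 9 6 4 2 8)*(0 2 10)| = |(0 2 13 11 9 12 10 6 4 8 1)| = 11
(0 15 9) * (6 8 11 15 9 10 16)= [9, 1, 2, 3, 4, 5, 8, 7, 11, 0, 16, 15, 12, 13, 14, 10, 6]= (0 9)(6 8 11 15 10 16)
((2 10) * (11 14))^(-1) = (2 10)(11 14)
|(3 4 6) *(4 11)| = 4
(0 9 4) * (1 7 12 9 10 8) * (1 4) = (0 10 8 4)(1 7 12 9) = [10, 7, 2, 3, 0, 5, 6, 12, 4, 1, 8, 11, 9]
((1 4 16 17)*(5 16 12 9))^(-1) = (1 17 16 5 9 12 4)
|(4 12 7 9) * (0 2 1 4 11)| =|(0 2 1 4 12 7 9 11)| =8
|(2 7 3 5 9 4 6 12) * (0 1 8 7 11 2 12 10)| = 10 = |(12)(0 1 8 7 3 5 9 4 6 10)(2 11)|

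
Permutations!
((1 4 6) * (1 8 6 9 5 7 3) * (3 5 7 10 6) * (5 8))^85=((1 4 9 7 8 3)(5 10 6))^85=(1 4 9 7 8 3)(5 10 6)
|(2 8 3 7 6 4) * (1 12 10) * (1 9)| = 12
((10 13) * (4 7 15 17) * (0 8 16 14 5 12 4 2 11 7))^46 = ((0 8 16 14 5 12 4)(2 11 7 15 17)(10 13))^46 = (0 5 8 12 16 4 14)(2 11 7 15 17)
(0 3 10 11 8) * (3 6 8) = (0 6 8)(3 10 11) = [6, 1, 2, 10, 4, 5, 8, 7, 0, 9, 11, 3]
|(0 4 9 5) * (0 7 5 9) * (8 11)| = |(0 4)(5 7)(8 11)| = 2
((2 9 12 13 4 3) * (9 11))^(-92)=(2 3 4 13 12 9 11)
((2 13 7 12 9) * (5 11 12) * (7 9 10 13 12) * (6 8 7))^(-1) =(2 9 13 10 12)(5 7 8 6 11)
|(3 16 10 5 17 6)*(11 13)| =|(3 16 10 5 17 6)(11 13)| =6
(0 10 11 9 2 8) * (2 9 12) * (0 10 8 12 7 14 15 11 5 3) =[8, 1, 12, 0, 4, 3, 6, 14, 10, 9, 5, 7, 2, 13, 15, 11] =(0 8 10 5 3)(2 12)(7 14 15 11)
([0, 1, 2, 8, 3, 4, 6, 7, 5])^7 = (3 4 5 8)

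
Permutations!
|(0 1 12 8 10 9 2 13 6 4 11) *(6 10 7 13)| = |(0 1 12 8 7 13 10 9 2 6 4 11)| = 12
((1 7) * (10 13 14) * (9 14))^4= (14)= ((1 7)(9 14 10 13))^4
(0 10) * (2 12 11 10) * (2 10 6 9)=(0 10)(2 12 11 6 9)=[10, 1, 12, 3, 4, 5, 9, 7, 8, 2, 0, 6, 11]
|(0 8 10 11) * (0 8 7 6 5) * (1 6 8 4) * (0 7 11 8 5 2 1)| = 6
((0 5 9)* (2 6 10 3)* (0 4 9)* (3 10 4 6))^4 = ((10)(0 5)(2 3)(4 9 6))^4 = (10)(4 9 6)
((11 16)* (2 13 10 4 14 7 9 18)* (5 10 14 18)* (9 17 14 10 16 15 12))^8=(2 4 13 18 10)(5 11 12)(7 14 17)(9 16 15)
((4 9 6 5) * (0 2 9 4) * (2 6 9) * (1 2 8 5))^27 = ((9)(0 6 1 2 8 5))^27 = (9)(0 2)(1 5)(6 8)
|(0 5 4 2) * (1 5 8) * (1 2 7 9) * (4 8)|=|(0 4 7 9 1 5 8 2)|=8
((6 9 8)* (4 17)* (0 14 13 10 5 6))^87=((0 14 13 10 5 6 9 8)(4 17))^87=(0 8 9 6 5 10 13 14)(4 17)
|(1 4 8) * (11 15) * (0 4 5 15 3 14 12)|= 10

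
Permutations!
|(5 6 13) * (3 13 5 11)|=|(3 13 11)(5 6)|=6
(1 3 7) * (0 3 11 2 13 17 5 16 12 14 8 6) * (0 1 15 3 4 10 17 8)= (0 4 10 17 5 16 12 14)(1 11 2 13 8 6)(3 7 15)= [4, 11, 13, 7, 10, 16, 1, 15, 6, 9, 17, 2, 14, 8, 0, 3, 12, 5]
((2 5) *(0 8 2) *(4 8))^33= ((0 4 8 2 5))^33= (0 2 4 5 8)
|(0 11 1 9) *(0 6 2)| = |(0 11 1 9 6 2)| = 6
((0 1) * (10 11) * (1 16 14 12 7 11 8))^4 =(0 7 1 12 8 14 10 16 11)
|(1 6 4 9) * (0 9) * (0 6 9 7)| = 2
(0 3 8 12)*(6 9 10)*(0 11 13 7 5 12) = (0 3 8)(5 12 11 13 7)(6 9 10) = [3, 1, 2, 8, 4, 12, 9, 5, 0, 10, 6, 13, 11, 7]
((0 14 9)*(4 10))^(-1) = (0 9 14)(4 10)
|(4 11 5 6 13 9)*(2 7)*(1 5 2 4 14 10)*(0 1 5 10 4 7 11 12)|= |(0 1 10 5 6 13 9 14 4 12)(2 11)|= 10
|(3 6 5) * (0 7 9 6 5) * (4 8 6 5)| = |(0 7 9 5 3 4 8 6)| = 8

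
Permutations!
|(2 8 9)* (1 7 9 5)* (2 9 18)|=6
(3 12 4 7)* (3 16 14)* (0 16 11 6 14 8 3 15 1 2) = (0 16 8 3 12 4 7 11 6 14 15 1 2) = [16, 2, 0, 12, 7, 5, 14, 11, 3, 9, 10, 6, 4, 13, 15, 1, 8]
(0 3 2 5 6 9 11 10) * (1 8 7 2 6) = (0 3 6 9 11 10)(1 8 7 2 5) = [3, 8, 5, 6, 4, 1, 9, 2, 7, 11, 0, 10]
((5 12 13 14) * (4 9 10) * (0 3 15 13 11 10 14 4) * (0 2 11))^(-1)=((0 3 15 13 4 9 14 5 12)(2 11 10))^(-1)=(0 12 5 14 9 4 13 15 3)(2 10 11)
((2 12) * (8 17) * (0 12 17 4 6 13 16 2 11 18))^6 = ((0 12 11 18)(2 17 8 4 6 13 16))^6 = (0 11)(2 16 13 6 4 8 17)(12 18)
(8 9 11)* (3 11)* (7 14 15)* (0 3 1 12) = [3, 12, 2, 11, 4, 5, 6, 14, 9, 1, 10, 8, 0, 13, 15, 7] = (0 3 11 8 9 1 12)(7 14 15)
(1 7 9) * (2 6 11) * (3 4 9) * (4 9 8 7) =[0, 4, 6, 9, 8, 5, 11, 3, 7, 1, 10, 2] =(1 4 8 7 3 9)(2 6 11)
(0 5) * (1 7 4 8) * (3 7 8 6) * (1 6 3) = (0 5)(1 8 6)(3 7 4) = [5, 8, 2, 7, 3, 0, 1, 4, 6]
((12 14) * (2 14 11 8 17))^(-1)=(2 17 8 11 12 14)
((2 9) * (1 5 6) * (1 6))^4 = ((1 5)(2 9))^4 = (9)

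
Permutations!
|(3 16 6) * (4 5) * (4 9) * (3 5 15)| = 7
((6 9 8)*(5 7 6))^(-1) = (5 8 9 6 7)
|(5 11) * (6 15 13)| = 6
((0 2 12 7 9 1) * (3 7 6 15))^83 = ((0 2 12 6 15 3 7 9 1))^83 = (0 12 15 7 1 2 6 3 9)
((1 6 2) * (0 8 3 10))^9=(0 8 3 10)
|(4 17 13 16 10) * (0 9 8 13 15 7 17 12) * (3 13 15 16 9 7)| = 35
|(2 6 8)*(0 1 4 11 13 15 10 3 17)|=|(0 1 4 11 13 15 10 3 17)(2 6 8)|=9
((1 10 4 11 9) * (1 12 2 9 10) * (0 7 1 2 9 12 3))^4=((0 7 1 2 12 9 3)(4 11 10))^4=(0 12 7 9 1 3 2)(4 11 10)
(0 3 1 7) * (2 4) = (0 3 1 7)(2 4) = [3, 7, 4, 1, 2, 5, 6, 0]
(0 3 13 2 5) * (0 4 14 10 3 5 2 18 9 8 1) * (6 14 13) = [5, 0, 2, 6, 13, 4, 14, 7, 1, 8, 3, 11, 12, 18, 10, 15, 16, 17, 9] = (0 5 4 13 18 9 8 1)(3 6 14 10)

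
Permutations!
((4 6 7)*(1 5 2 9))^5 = (1 5 2 9)(4 7 6) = ((1 5 2 9)(4 6 7))^5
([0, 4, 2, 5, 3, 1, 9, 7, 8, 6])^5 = (1 4 3 5)(6 9)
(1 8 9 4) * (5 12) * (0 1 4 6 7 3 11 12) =(0 1 8 9 6 7 3 11 12 5) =[1, 8, 2, 11, 4, 0, 7, 3, 9, 6, 10, 12, 5]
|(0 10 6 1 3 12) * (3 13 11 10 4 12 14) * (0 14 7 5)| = 35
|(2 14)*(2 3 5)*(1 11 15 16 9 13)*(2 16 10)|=11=|(1 11 15 10 2 14 3 5 16 9 13)|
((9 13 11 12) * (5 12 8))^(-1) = (5 8 11 13 9 12)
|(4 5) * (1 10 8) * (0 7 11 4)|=15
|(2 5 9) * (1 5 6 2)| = 6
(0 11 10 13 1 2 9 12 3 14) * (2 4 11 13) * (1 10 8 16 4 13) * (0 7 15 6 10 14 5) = (0 1 13 14 7 15 6 10 2 9 12 3 5)(4 11 8 16) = [1, 13, 9, 5, 11, 0, 10, 15, 16, 12, 2, 8, 3, 14, 7, 6, 4]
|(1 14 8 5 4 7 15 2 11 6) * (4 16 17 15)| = |(1 14 8 5 16 17 15 2 11 6)(4 7)| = 10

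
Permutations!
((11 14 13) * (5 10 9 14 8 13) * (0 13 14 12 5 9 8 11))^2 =(5 8 9)(10 14 12)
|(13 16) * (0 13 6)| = |(0 13 16 6)| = 4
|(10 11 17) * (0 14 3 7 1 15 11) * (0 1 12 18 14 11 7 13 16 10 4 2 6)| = |(0 11 17 4 2 6)(1 15 7 12 18 14 3 13 16 10)| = 30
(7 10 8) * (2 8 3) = (2 8 7 10 3) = [0, 1, 8, 2, 4, 5, 6, 10, 7, 9, 3]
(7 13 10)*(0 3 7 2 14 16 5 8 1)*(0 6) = [3, 6, 14, 7, 4, 8, 0, 13, 1, 9, 2, 11, 12, 10, 16, 15, 5] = (0 3 7 13 10 2 14 16 5 8 1 6)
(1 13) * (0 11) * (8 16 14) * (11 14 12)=(0 14 8 16 12 11)(1 13)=[14, 13, 2, 3, 4, 5, 6, 7, 16, 9, 10, 0, 11, 1, 8, 15, 12]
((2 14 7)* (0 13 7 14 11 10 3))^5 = (14)(0 10 2 13 3 11 7)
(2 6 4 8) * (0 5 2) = (0 5 2 6 4 8) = [5, 1, 6, 3, 8, 2, 4, 7, 0]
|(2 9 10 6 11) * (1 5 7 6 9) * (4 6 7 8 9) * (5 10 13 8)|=6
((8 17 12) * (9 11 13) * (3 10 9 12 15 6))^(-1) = (3 6 15 17 8 12 13 11 9 10)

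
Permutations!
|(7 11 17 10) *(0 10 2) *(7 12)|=|(0 10 12 7 11 17 2)|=7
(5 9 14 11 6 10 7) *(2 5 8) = (2 5 9 14 11 6 10 7 8) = [0, 1, 5, 3, 4, 9, 10, 8, 2, 14, 7, 6, 12, 13, 11]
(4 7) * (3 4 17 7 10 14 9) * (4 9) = (3 9)(4 10 14)(7 17) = [0, 1, 2, 9, 10, 5, 6, 17, 8, 3, 14, 11, 12, 13, 4, 15, 16, 7]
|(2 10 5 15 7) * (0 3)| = 10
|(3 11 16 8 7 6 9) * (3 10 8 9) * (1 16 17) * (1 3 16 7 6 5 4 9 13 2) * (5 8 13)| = 33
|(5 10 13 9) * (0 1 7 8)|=|(0 1 7 8)(5 10 13 9)|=4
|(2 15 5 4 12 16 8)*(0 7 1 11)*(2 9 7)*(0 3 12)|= 40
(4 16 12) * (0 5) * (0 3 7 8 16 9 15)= (0 5 3 7 8 16 12 4 9 15)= [5, 1, 2, 7, 9, 3, 6, 8, 16, 15, 10, 11, 4, 13, 14, 0, 12]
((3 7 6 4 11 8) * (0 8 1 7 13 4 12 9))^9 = (0 12 7 11 13 8 9 6 1 4 3) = ((0 8 3 13 4 11 1 7 6 12 9))^9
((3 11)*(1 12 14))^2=(1 14 12)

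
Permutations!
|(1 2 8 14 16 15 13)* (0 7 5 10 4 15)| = 12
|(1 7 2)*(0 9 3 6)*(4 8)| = |(0 9 3 6)(1 7 2)(4 8)| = 12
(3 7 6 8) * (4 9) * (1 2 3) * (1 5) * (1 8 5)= (1 2 3 7 6 5 8)(4 9)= [0, 2, 3, 7, 9, 8, 5, 6, 1, 4]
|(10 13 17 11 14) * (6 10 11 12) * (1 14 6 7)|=|(1 14 11 6 10 13 17 12 7)|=9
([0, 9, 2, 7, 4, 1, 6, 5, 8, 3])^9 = (1 5 7 3 9)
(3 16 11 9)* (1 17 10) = (1 17 10)(3 16 11 9) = [0, 17, 2, 16, 4, 5, 6, 7, 8, 3, 1, 9, 12, 13, 14, 15, 11, 10]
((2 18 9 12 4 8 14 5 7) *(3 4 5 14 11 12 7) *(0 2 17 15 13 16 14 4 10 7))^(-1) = ((0 2 18 9)(3 10 7 17 15 13 16 14 4 8 11 12 5))^(-1) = (0 9 18 2)(3 5 12 11 8 4 14 16 13 15 17 7 10)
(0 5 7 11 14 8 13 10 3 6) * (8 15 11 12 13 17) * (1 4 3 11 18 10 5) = [1, 4, 2, 6, 3, 7, 0, 12, 17, 9, 11, 14, 13, 5, 15, 18, 16, 8, 10] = (0 1 4 3 6)(5 7 12 13)(8 17)(10 11 14 15 18)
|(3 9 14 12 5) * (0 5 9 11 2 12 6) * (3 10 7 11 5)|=11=|(0 3 5 10 7 11 2 12 9 14 6)|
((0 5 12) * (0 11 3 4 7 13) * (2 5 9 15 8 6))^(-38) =(0 9 15 8 6 2 5 12 11 3 4 7 13) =((0 9 15 8 6 2 5 12 11 3 4 7 13))^(-38)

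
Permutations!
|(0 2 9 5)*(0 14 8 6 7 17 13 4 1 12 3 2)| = 13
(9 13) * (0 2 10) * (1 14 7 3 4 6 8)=(0 2 10)(1 14 7 3 4 6 8)(9 13)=[2, 14, 10, 4, 6, 5, 8, 3, 1, 13, 0, 11, 12, 9, 7]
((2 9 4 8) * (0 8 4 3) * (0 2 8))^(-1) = (2 3 9)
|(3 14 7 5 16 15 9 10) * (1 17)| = |(1 17)(3 14 7 5 16 15 9 10)| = 8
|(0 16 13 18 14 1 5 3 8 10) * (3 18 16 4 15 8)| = |(0 4 15 8 10)(1 5 18 14)(13 16)| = 20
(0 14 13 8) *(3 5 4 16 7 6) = (0 14 13 8)(3 5 4 16 7 6) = [14, 1, 2, 5, 16, 4, 3, 6, 0, 9, 10, 11, 12, 8, 13, 15, 7]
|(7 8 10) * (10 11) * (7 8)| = |(8 11 10)| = 3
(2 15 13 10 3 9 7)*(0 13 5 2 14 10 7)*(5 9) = (0 13 7 14 10 3 5 2 15 9) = [13, 1, 15, 5, 4, 2, 6, 14, 8, 0, 3, 11, 12, 7, 10, 9]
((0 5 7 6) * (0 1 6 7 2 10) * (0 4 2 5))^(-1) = (1 6)(2 4 10)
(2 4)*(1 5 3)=(1 5 3)(2 4)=[0, 5, 4, 1, 2, 3]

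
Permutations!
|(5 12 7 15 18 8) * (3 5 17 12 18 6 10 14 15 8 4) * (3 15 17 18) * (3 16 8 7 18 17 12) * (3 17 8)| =|(3 5 16)(4 15 6 10 14 12 18)| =21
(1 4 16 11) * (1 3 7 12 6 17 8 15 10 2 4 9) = (1 9)(2 4 16 11 3 7 12 6 17 8 15 10) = [0, 9, 4, 7, 16, 5, 17, 12, 15, 1, 2, 3, 6, 13, 14, 10, 11, 8]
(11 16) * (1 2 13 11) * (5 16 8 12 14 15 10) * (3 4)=(1 2 13 11 8 12 14 15 10 5 16)(3 4)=[0, 2, 13, 4, 3, 16, 6, 7, 12, 9, 5, 8, 14, 11, 15, 10, 1]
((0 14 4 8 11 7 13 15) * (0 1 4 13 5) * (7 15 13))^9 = ((0 14 7 5)(1 4 8 11 15))^9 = (0 14 7 5)(1 15 11 8 4)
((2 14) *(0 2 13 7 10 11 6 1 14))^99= ((0 2)(1 14 13 7 10 11 6))^99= (0 2)(1 14 13 7 10 11 6)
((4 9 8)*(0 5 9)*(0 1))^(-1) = ((0 5 9 8 4 1))^(-1) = (0 1 4 8 9 5)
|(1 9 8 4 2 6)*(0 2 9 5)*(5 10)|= 6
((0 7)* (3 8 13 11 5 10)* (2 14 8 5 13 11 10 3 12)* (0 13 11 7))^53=(2 13 14 10 8 12 7)(3 5)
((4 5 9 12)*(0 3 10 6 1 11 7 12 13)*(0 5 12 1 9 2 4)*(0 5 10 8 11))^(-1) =((0 3 8 11 7 1)(2 4 12 5)(6 9 13 10))^(-1) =(0 1 7 11 8 3)(2 5 12 4)(6 10 13 9)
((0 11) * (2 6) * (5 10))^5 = ((0 11)(2 6)(5 10))^5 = (0 11)(2 6)(5 10)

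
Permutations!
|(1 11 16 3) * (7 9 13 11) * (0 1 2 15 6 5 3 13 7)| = |(0 1)(2 15 6 5 3)(7 9)(11 16 13)| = 30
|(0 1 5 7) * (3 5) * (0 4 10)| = 7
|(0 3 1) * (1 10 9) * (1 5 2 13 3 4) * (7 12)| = 6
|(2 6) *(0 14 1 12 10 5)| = |(0 14 1 12 10 5)(2 6)| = 6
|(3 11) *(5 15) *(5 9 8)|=4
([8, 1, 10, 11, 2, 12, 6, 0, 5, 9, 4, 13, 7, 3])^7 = (0 5 7 8 12)(2 10 4)(3 11 13)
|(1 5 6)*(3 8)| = 6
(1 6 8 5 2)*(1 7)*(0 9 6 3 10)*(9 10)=[10, 3, 7, 9, 4, 2, 8, 1, 5, 6, 0]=(0 10)(1 3 9 6 8 5 2 7)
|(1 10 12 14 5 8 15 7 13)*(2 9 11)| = |(1 10 12 14 5 8 15 7 13)(2 9 11)| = 9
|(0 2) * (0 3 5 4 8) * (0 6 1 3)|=6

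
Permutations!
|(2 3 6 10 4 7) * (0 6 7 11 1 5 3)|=10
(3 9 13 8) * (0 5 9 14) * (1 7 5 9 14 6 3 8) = (0 9 13 1 7 5 14)(3 6) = [9, 7, 2, 6, 4, 14, 3, 5, 8, 13, 10, 11, 12, 1, 0]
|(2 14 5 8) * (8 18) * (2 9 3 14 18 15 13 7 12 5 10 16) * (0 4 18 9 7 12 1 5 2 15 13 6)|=|(0 4 18 8 7 1 5 13 12 2 9 3 14 10 16 15 6)|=17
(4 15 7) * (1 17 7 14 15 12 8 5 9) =[0, 17, 2, 3, 12, 9, 6, 4, 5, 1, 10, 11, 8, 13, 15, 14, 16, 7] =(1 17 7 4 12 8 5 9)(14 15)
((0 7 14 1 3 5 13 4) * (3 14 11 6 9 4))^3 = ((0 7 11 6 9 4)(1 14)(3 5 13))^3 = (0 6)(1 14)(4 11)(7 9)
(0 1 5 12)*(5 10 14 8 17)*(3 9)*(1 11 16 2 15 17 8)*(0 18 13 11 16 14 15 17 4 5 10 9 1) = (0 16 2 17 10 15 4 5 12 18 13 11 14)(1 9 3) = [16, 9, 17, 1, 5, 12, 6, 7, 8, 3, 15, 14, 18, 11, 0, 4, 2, 10, 13]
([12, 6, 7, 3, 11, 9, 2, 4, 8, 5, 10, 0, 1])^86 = [4, 0, 1, 3, 2, 5, 12, 6, 8, 9, 10, 7, 11]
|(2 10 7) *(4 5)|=6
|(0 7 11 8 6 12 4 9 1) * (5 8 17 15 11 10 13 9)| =30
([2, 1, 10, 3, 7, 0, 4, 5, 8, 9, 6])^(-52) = (0 4 2 7 10 5 6)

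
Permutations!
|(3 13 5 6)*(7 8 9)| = 12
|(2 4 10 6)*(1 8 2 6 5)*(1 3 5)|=10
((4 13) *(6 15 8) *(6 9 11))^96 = (6 15 8 9 11)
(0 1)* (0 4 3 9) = (0 1 4 3 9) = [1, 4, 2, 9, 3, 5, 6, 7, 8, 0]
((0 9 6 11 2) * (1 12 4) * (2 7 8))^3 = (12)(0 11 2 6 8 9 7)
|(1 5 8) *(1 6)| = 4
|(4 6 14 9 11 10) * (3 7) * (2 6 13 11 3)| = |(2 6 14 9 3 7)(4 13 11 10)| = 12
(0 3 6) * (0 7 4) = (0 3 6 7 4) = [3, 1, 2, 6, 0, 5, 7, 4]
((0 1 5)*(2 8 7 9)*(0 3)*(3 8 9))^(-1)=(0 3 7 8 5 1)(2 9)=((0 1 5 8 7 3)(2 9))^(-1)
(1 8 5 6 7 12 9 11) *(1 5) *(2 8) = (1 2 8)(5 6 7 12 9 11) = [0, 2, 8, 3, 4, 6, 7, 12, 1, 11, 10, 5, 9]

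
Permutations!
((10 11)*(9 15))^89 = (9 15)(10 11)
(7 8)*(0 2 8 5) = (0 2 8 7 5) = [2, 1, 8, 3, 4, 0, 6, 5, 7]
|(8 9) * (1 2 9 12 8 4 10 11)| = |(1 2 9 4 10 11)(8 12)| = 6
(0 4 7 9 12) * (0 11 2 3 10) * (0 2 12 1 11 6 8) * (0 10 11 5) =[4, 5, 3, 11, 7, 0, 8, 9, 10, 1, 2, 12, 6] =(0 4 7 9 1 5)(2 3 11 12 6 8 10)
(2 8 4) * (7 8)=[0, 1, 7, 3, 2, 5, 6, 8, 4]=(2 7 8 4)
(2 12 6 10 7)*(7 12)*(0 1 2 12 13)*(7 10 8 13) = [1, 2, 10, 3, 4, 5, 8, 12, 13, 9, 7, 11, 6, 0] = (0 1 2 10 7 12 6 8 13)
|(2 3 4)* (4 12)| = 4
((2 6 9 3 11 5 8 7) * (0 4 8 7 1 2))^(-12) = (0 7 5 11 3 9 6 2 1 8 4)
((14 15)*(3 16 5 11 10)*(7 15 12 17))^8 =(3 11 16 10 5)(7 12 15 17 14)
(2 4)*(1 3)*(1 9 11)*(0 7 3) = (0 7 3 9 11 1)(2 4) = [7, 0, 4, 9, 2, 5, 6, 3, 8, 11, 10, 1]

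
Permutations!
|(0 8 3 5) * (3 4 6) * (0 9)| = 7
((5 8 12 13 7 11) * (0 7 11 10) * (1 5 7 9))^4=((0 9 1 5 8 12 13 11 7 10))^4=(0 8 7 1 13)(5 11 9 12 10)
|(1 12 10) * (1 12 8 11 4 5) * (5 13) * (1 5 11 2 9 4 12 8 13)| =|(1 13 11 12 10 8 2 9 4)| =9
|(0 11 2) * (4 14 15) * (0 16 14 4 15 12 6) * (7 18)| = |(0 11 2 16 14 12 6)(7 18)| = 14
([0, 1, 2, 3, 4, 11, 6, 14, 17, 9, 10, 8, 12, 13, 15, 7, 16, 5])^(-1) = [0, 1, 2, 3, 4, 17, 6, 15, 11, 9, 10, 5, 12, 13, 7, 14, 16, 8]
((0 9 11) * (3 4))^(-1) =(0 11 9)(3 4)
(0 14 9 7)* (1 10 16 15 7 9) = (0 14 1 10 16 15 7) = [14, 10, 2, 3, 4, 5, 6, 0, 8, 9, 16, 11, 12, 13, 1, 7, 15]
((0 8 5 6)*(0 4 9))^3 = ((0 8 5 6 4 9))^3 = (0 6)(4 8)(5 9)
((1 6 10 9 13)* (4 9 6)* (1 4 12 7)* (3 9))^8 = (13)(1 7 12)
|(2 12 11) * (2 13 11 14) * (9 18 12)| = 10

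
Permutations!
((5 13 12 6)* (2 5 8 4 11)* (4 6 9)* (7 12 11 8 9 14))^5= (2 5 13 11)(4 8 6 9)(7 14 12)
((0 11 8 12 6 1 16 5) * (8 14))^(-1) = ((0 11 14 8 12 6 1 16 5))^(-1) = (0 5 16 1 6 12 8 14 11)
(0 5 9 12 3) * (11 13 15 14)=(0 5 9 12 3)(11 13 15 14)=[5, 1, 2, 0, 4, 9, 6, 7, 8, 12, 10, 13, 3, 15, 11, 14]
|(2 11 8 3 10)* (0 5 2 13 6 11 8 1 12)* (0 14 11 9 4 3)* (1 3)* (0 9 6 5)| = 12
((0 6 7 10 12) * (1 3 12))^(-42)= ((0 6 7 10 1 3 12))^(-42)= (12)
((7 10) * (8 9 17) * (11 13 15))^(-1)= ((7 10)(8 9 17)(11 13 15))^(-1)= (7 10)(8 17 9)(11 15 13)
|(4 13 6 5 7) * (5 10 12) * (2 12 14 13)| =|(2 12 5 7 4)(6 10 14 13)| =20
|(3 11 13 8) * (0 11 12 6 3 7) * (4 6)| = 20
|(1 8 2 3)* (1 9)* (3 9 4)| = 4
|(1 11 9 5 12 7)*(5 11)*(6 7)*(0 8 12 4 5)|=6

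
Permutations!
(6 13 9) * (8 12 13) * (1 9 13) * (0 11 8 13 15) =[11, 9, 2, 3, 4, 5, 13, 7, 12, 6, 10, 8, 1, 15, 14, 0] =(0 11 8 12 1 9 6 13 15)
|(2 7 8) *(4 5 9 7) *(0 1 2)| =|(0 1 2 4 5 9 7 8)| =8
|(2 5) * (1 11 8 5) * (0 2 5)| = 5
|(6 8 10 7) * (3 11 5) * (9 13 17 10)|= 21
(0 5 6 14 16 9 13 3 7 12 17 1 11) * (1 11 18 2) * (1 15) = (0 5 6 14 16 9 13 3 7 12 17 11)(1 18 2 15) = [5, 18, 15, 7, 4, 6, 14, 12, 8, 13, 10, 0, 17, 3, 16, 1, 9, 11, 2]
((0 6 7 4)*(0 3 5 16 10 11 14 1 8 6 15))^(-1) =((0 15)(1 8 6 7 4 3 5 16 10 11 14))^(-1) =(0 15)(1 14 11 10 16 5 3 4 7 6 8)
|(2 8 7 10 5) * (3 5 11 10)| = 10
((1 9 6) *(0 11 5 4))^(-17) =((0 11 5 4)(1 9 6))^(-17) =(0 4 5 11)(1 9 6)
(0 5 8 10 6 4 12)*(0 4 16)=(0 5 8 10 6 16)(4 12)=[5, 1, 2, 3, 12, 8, 16, 7, 10, 9, 6, 11, 4, 13, 14, 15, 0]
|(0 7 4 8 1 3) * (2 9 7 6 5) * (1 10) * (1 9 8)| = |(0 6 5 2 8 10 9 7 4 1 3)| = 11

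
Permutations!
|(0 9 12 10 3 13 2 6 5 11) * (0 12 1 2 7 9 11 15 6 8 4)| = 12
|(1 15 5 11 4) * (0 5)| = 6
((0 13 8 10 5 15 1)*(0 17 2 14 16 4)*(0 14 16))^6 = (0 1)(2 8)(4 5)(10 16)(13 17)(14 15)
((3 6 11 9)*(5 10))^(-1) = (3 9 11 6)(5 10)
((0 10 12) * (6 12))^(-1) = (0 12 6 10)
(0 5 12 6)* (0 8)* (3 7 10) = [5, 1, 2, 7, 4, 12, 8, 10, 0, 9, 3, 11, 6] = (0 5 12 6 8)(3 7 10)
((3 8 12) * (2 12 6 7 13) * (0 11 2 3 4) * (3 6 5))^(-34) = (0 11 2 12 4)(3 5 8)(6 13 7)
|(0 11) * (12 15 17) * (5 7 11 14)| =15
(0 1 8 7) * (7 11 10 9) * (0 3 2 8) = [1, 0, 8, 2, 4, 5, 6, 3, 11, 7, 9, 10] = (0 1)(2 8 11 10 9 7 3)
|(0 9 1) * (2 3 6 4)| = 12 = |(0 9 1)(2 3 6 4)|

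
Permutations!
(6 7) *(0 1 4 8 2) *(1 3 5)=[3, 4, 0, 5, 8, 1, 7, 6, 2]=(0 3 5 1 4 8 2)(6 7)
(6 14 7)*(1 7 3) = (1 7 6 14 3) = [0, 7, 2, 1, 4, 5, 14, 6, 8, 9, 10, 11, 12, 13, 3]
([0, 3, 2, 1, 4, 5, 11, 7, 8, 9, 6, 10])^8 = [0, 1, 2, 3, 4, 5, 10, 7, 8, 9, 11, 6]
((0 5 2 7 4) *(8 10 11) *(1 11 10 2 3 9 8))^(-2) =(11)(0 7 8 3)(2 9 5 4)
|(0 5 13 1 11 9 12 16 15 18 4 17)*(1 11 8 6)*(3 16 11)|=|(0 5 13 3 16 15 18 4 17)(1 8 6)(9 12 11)|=9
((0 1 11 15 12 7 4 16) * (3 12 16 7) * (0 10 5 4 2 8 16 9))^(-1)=((0 1 11 15 9)(2 8 16 10 5 4 7)(3 12))^(-1)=(0 9 15 11 1)(2 7 4 5 10 16 8)(3 12)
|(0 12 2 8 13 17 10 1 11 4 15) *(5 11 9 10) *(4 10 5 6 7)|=|(0 12 2 8 13 17 6 7 4 15)(1 9 5 11 10)|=10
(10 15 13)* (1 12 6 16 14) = [0, 12, 2, 3, 4, 5, 16, 7, 8, 9, 15, 11, 6, 10, 1, 13, 14] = (1 12 6 16 14)(10 15 13)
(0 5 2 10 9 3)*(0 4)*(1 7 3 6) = (0 5 2 10 9 6 1 7 3 4) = [5, 7, 10, 4, 0, 2, 1, 3, 8, 6, 9]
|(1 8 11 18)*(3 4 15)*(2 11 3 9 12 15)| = |(1 8 3 4 2 11 18)(9 12 15)| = 21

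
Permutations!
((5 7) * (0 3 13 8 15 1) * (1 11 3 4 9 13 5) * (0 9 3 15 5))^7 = (0 4 3)(1 9 13 8 5 7)(11 15)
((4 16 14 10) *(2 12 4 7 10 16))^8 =((2 12 4)(7 10)(14 16))^8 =(16)(2 4 12)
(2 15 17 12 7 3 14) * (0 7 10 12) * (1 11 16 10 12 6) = (0 7 3 14 2 15 17)(1 11 16 10 6) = [7, 11, 15, 14, 4, 5, 1, 3, 8, 9, 6, 16, 12, 13, 2, 17, 10, 0]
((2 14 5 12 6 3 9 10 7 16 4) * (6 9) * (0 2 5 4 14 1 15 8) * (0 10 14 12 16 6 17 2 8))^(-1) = (0 15 1 2 17 3 6 7 10 8)(4 14 9 12 16 5)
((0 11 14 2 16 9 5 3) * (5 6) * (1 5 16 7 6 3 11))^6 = ((0 1 5 11 14 2 7 6 16 9 3))^6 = (0 7 1 6 5 16 11 9 14 3 2)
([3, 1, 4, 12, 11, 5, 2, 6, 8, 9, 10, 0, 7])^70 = (0 4 6 12)(2 7 3 11)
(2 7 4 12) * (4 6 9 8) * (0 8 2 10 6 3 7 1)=(0 8 4 12 10 6 9 2 1)(3 7)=[8, 0, 1, 7, 12, 5, 9, 3, 4, 2, 6, 11, 10]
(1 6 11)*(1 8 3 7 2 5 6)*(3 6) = (2 5 3 7)(6 11 8) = [0, 1, 5, 7, 4, 3, 11, 2, 6, 9, 10, 8]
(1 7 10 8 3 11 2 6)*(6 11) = (1 7 10 8 3 6)(2 11) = [0, 7, 11, 6, 4, 5, 1, 10, 3, 9, 8, 2]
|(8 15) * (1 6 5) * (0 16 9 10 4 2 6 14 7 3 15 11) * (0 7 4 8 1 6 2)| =12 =|(0 16 9 10 8 11 7 3 15 1 14 4)(5 6)|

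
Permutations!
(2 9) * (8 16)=(2 9)(8 16)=[0, 1, 9, 3, 4, 5, 6, 7, 16, 2, 10, 11, 12, 13, 14, 15, 8]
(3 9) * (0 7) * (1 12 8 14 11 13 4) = (0 7)(1 12 8 14 11 13 4)(3 9) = [7, 12, 2, 9, 1, 5, 6, 0, 14, 3, 10, 13, 8, 4, 11]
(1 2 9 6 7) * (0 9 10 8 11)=(0 9 6 7 1 2 10 8 11)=[9, 2, 10, 3, 4, 5, 7, 1, 11, 6, 8, 0]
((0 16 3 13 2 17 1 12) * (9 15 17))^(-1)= ((0 16 3 13 2 9 15 17 1 12))^(-1)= (0 12 1 17 15 9 2 13 3 16)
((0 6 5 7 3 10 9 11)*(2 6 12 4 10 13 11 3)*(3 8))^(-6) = (0 10 3)(2 5)(4 8 11)(6 7)(9 13 12) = ((0 12 4 10 9 8 3 13 11)(2 6 5 7))^(-6)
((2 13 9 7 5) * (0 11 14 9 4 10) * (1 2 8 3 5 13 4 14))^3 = (0 2)(1 10)(4 11)(7 9 14 13)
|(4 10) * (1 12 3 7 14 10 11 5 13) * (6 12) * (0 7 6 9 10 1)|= |(0 7 14 1 9 10 4 11 5 13)(3 6 12)|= 30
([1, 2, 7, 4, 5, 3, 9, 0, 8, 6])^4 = [0, 1, 2, 4, 5, 3, 6, 7, 8, 9]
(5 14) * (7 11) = [0, 1, 2, 3, 4, 14, 6, 11, 8, 9, 10, 7, 12, 13, 5] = (5 14)(7 11)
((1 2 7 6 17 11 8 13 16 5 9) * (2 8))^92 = (1 13 5)(2 6 11 7 17)(8 16 9)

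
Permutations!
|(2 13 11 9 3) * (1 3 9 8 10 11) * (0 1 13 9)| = 15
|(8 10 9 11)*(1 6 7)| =12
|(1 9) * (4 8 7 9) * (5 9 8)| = |(1 4 5 9)(7 8)| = 4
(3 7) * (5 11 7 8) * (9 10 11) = (3 8 5 9 10 11 7) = [0, 1, 2, 8, 4, 9, 6, 3, 5, 10, 11, 7]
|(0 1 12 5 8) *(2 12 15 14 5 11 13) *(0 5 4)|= |(0 1 15 14 4)(2 12 11 13)(5 8)|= 20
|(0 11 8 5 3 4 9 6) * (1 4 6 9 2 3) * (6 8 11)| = |(11)(0 6)(1 4 2 3 8 5)| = 6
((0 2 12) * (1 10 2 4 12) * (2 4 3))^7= (12)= ((0 3 2 1 10 4 12))^7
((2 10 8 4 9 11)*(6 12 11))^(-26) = (2 12 9 8)(4 10 11 6)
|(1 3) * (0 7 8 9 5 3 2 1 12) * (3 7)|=|(0 3 12)(1 2)(5 7 8 9)|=12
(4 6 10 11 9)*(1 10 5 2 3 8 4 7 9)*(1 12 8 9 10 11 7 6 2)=[0, 11, 3, 9, 2, 1, 5, 10, 4, 6, 7, 12, 8]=(1 11 12 8 4 2 3 9 6 5)(7 10)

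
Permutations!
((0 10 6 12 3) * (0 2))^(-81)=(0 12)(2 6)(3 10)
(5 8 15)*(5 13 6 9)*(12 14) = (5 8 15 13 6 9)(12 14) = [0, 1, 2, 3, 4, 8, 9, 7, 15, 5, 10, 11, 14, 6, 12, 13]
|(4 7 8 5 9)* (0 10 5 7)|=10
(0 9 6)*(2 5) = (0 9 6)(2 5) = [9, 1, 5, 3, 4, 2, 0, 7, 8, 6]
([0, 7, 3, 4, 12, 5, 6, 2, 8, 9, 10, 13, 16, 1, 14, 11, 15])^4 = (1 4 11 2 16)(3 15 7 12 13)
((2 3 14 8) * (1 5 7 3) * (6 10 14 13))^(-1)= ((1 5 7 3 13 6 10 14 8 2))^(-1)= (1 2 8 14 10 6 13 3 7 5)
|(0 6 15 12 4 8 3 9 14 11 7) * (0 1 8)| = 35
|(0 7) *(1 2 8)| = 6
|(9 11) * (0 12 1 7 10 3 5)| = |(0 12 1 7 10 3 5)(9 11)| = 14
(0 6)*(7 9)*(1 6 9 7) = (0 9 1 6) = [9, 6, 2, 3, 4, 5, 0, 7, 8, 1]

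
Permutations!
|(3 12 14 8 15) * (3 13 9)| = 7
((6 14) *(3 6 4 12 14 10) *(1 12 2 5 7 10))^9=((1 12 14 4 2 5 7 10 3 6))^9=(1 6 3 10 7 5 2 4 14 12)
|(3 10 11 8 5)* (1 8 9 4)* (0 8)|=9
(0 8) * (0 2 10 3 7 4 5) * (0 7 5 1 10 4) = [8, 10, 4, 5, 1, 7, 6, 0, 2, 9, 3] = (0 8 2 4 1 10 3 5 7)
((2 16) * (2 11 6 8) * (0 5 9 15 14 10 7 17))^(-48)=(17)(2 11 8 16 6)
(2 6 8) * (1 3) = (1 3)(2 6 8) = [0, 3, 6, 1, 4, 5, 8, 7, 2]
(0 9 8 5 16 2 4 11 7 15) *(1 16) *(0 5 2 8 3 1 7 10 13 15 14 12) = [9, 16, 4, 1, 11, 7, 6, 14, 2, 3, 13, 10, 0, 15, 12, 5, 8] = (0 9 3 1 16 8 2 4 11 10 13 15 5 7 14 12)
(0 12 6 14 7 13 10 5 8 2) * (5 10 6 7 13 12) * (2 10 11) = (0 5 8 10 11 2)(6 14 13)(7 12) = [5, 1, 0, 3, 4, 8, 14, 12, 10, 9, 11, 2, 7, 6, 13]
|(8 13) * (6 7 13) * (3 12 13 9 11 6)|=4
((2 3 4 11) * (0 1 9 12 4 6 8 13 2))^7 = ((0 1 9 12 4 11)(2 3 6 8 13))^7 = (0 1 9 12 4 11)(2 6 13 3 8)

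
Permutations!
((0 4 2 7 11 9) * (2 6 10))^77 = ((0 4 6 10 2 7 11 9))^77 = (0 7 6 9 2 4 11 10)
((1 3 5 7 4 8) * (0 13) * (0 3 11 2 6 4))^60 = ((0 13 3 5 7)(1 11 2 6 4 8))^60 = (13)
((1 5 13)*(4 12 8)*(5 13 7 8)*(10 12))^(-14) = (13)(4 7 12)(5 10 8)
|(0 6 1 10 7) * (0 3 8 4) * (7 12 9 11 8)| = 18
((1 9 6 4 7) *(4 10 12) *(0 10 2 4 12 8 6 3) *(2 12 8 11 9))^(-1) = ((0 10 11 9 3)(1 2 4 7)(6 12 8))^(-1) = (0 3 9 11 10)(1 7 4 2)(6 8 12)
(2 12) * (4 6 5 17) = (2 12)(4 6 5 17) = [0, 1, 12, 3, 6, 17, 5, 7, 8, 9, 10, 11, 2, 13, 14, 15, 16, 4]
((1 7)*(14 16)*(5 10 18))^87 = ((1 7)(5 10 18)(14 16))^87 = (18)(1 7)(14 16)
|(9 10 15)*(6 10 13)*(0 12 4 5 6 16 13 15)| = 6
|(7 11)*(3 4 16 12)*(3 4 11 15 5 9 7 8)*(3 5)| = |(3 11 8 5 9 7 15)(4 16 12)| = 21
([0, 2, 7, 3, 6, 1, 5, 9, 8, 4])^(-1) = (1 5 6 4 9 7 2)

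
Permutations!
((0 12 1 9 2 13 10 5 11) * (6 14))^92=((0 12 1 9 2 13 10 5 11)(6 14))^92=(14)(0 1 2 10 11 12 9 13 5)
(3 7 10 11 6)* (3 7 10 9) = (3 10 11 6 7 9) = [0, 1, 2, 10, 4, 5, 7, 9, 8, 3, 11, 6]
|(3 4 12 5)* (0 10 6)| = |(0 10 6)(3 4 12 5)| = 12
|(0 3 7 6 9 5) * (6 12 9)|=|(0 3 7 12 9 5)|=6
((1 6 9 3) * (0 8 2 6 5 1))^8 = (0 2 9)(3 8 6)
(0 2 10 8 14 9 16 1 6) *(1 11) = (0 2 10 8 14 9 16 11 1 6) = [2, 6, 10, 3, 4, 5, 0, 7, 14, 16, 8, 1, 12, 13, 9, 15, 11]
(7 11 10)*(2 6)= (2 6)(7 11 10)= [0, 1, 6, 3, 4, 5, 2, 11, 8, 9, 7, 10]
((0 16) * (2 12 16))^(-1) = (0 16 12 2)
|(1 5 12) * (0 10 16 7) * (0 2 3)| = 6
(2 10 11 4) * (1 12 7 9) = (1 12 7 9)(2 10 11 4) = [0, 12, 10, 3, 2, 5, 6, 9, 8, 1, 11, 4, 7]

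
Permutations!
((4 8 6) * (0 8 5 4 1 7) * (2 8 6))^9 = (0 6 1 7)(2 8)(4 5)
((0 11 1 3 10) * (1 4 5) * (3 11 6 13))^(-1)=(0 10 3 13 6)(1 5 4 11)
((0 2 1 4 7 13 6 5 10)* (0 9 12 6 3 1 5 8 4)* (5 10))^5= (0 6 3 9 7 2 8 1 12 13 10 4)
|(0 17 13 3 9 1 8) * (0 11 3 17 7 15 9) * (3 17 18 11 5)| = 8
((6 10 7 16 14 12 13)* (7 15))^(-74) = ((6 10 15 7 16 14 12 13))^(-74) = (6 12 16 15)(7 10 13 14)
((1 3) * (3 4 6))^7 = (1 3 6 4)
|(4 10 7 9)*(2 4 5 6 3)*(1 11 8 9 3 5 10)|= |(1 11 8 9 10 7 3 2 4)(5 6)|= 18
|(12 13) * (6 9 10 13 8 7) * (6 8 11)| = 6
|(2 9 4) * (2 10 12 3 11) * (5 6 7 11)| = 10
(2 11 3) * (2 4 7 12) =(2 11 3 4 7 12) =[0, 1, 11, 4, 7, 5, 6, 12, 8, 9, 10, 3, 2]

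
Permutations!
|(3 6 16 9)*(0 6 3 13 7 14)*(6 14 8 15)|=14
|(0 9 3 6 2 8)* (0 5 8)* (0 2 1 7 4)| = 14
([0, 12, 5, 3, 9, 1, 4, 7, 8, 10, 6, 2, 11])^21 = (1 12 11 2 5)(4 9 10 6)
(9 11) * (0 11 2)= (0 11 9 2)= [11, 1, 0, 3, 4, 5, 6, 7, 8, 2, 10, 9]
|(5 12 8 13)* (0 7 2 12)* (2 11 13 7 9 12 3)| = 8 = |(0 9 12 8 7 11 13 5)(2 3)|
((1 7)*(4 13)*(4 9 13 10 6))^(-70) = (13)(4 6 10)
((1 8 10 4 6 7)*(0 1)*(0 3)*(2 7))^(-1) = ((0 1 8 10 4 6 2 7 3))^(-1) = (0 3 7 2 6 4 10 8 1)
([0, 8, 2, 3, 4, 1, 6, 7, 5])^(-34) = (1 5 8)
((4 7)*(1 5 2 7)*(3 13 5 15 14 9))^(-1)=(1 4 7 2 5 13 3 9 14 15)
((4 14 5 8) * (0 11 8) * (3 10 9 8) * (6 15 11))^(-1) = ((0 6 15 11 3 10 9 8 4 14 5))^(-1) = (0 5 14 4 8 9 10 3 11 15 6)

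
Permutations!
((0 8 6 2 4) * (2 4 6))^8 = (0 6 8 4 2)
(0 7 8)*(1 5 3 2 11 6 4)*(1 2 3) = (0 7 8)(1 5)(2 11 6 4) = [7, 5, 11, 3, 2, 1, 4, 8, 0, 9, 10, 6]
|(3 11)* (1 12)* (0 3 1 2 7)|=|(0 3 11 1 12 2 7)|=7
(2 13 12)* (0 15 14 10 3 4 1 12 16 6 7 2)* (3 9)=(0 15 14 10 9 3 4 1 12)(2 13 16 6 7)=[15, 12, 13, 4, 1, 5, 7, 2, 8, 3, 9, 11, 0, 16, 10, 14, 6]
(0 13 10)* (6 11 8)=(0 13 10)(6 11 8)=[13, 1, 2, 3, 4, 5, 11, 7, 6, 9, 0, 8, 12, 10]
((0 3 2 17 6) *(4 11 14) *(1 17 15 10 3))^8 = (17)(4 14 11)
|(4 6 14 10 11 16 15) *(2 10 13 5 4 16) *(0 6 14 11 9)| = 12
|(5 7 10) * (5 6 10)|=|(5 7)(6 10)|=2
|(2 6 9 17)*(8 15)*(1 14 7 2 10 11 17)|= |(1 14 7 2 6 9)(8 15)(10 11 17)|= 6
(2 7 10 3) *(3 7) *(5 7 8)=(2 3)(5 7 10 8)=[0, 1, 3, 2, 4, 7, 6, 10, 5, 9, 8]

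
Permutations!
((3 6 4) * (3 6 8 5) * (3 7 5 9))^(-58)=(3 9 8)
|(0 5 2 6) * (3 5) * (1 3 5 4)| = 12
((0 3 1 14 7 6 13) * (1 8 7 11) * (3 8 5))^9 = (14)(0 13 6 7 8)(3 5)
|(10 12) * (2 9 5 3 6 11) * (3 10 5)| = |(2 9 3 6 11)(5 10 12)| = 15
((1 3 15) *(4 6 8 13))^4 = (1 3 15)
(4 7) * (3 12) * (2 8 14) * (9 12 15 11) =(2 8 14)(3 15 11 9 12)(4 7) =[0, 1, 8, 15, 7, 5, 6, 4, 14, 12, 10, 9, 3, 13, 2, 11]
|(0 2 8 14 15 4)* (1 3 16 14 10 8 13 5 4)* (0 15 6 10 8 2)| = 11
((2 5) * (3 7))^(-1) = ((2 5)(3 7))^(-1) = (2 5)(3 7)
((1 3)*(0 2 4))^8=(0 4 2)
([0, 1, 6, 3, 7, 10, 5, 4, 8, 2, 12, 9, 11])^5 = (2 11 10 6 9 12 5)(4 7)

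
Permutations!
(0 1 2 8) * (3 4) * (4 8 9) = [1, 2, 9, 8, 3, 5, 6, 7, 0, 4] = (0 1 2 9 4 3 8)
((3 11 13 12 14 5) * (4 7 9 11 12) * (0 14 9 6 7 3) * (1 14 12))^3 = (0 11 3 5 9 4 14 12 13 1)(6 7)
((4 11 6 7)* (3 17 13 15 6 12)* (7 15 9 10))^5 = ((3 17 13 9 10 7 4 11 12)(6 15))^5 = (3 7 17 4 13 11 9 12 10)(6 15)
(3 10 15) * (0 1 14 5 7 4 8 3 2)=[1, 14, 0, 10, 8, 7, 6, 4, 3, 9, 15, 11, 12, 13, 5, 2]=(0 1 14 5 7 4 8 3 10 15 2)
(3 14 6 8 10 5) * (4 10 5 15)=(3 14 6 8 5)(4 10 15)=[0, 1, 2, 14, 10, 3, 8, 7, 5, 9, 15, 11, 12, 13, 6, 4]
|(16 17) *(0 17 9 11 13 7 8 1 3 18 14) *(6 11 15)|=14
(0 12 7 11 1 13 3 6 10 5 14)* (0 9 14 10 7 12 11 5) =[11, 13, 2, 6, 4, 10, 7, 5, 8, 14, 0, 1, 12, 3, 9] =(0 11 1 13 3 6 7 5 10)(9 14)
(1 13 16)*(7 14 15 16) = (1 13 7 14 15 16) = [0, 13, 2, 3, 4, 5, 6, 14, 8, 9, 10, 11, 12, 7, 15, 16, 1]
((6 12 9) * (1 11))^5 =((1 11)(6 12 9))^5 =(1 11)(6 9 12)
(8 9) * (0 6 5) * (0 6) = (5 6)(8 9) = [0, 1, 2, 3, 4, 6, 5, 7, 9, 8]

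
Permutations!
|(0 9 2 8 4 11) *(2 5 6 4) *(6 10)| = 14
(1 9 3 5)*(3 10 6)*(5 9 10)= (1 10 6 3 9 5)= [0, 10, 2, 9, 4, 1, 3, 7, 8, 5, 6]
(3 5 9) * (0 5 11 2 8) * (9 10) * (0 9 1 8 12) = [5, 8, 12, 11, 4, 10, 6, 7, 9, 3, 1, 2, 0] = (0 5 10 1 8 9 3 11 2 12)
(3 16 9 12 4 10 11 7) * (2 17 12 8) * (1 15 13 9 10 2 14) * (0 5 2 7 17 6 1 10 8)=(0 5 2 6 1 15 13 9)(3 16 8 14 10 11 17 12 4 7)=[5, 15, 6, 16, 7, 2, 1, 3, 14, 0, 11, 17, 4, 9, 10, 13, 8, 12]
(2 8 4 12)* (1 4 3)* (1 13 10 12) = (1 4)(2 8 3 13 10 12) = [0, 4, 8, 13, 1, 5, 6, 7, 3, 9, 12, 11, 2, 10]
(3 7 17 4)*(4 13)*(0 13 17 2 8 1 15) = (17)(0 13 4 3 7 2 8 1 15) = [13, 15, 8, 7, 3, 5, 6, 2, 1, 9, 10, 11, 12, 4, 14, 0, 16, 17]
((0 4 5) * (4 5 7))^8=((0 5)(4 7))^8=(7)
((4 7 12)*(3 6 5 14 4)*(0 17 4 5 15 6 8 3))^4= ((0 17 4 7 12)(3 8)(5 14)(6 15))^4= (0 12 7 4 17)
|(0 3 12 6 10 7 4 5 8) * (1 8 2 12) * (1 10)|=11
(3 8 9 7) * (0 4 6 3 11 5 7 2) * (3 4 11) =(0 11 5 7 3 8 9 2)(4 6) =[11, 1, 0, 8, 6, 7, 4, 3, 9, 2, 10, 5]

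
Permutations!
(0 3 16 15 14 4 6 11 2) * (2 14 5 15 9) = (0 3 16 9 2)(4 6 11 14)(5 15) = [3, 1, 0, 16, 6, 15, 11, 7, 8, 2, 10, 14, 12, 13, 4, 5, 9]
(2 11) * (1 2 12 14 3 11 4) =(1 2 4)(3 11 12 14) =[0, 2, 4, 11, 1, 5, 6, 7, 8, 9, 10, 12, 14, 13, 3]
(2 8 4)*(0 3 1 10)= [3, 10, 8, 1, 2, 5, 6, 7, 4, 9, 0]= (0 3 1 10)(2 8 4)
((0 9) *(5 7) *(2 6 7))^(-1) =((0 9)(2 6 7 5))^(-1) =(0 9)(2 5 7 6)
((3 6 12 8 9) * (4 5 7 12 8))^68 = ((3 6 8 9)(4 5 7 12))^68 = (12)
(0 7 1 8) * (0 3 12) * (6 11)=(0 7 1 8 3 12)(6 11)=[7, 8, 2, 12, 4, 5, 11, 1, 3, 9, 10, 6, 0]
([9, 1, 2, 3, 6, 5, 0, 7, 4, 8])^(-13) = [8, 1, 2, 3, 0, 5, 9, 7, 6, 4]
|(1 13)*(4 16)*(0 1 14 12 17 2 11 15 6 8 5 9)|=26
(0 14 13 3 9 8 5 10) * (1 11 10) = (0 14 13 3 9 8 5 1 11 10) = [14, 11, 2, 9, 4, 1, 6, 7, 5, 8, 0, 10, 12, 3, 13]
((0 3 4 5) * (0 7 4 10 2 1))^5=(10)(4 7 5)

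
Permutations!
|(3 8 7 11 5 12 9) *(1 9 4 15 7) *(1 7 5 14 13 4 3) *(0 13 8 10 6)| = |(0 13 4 15 5 12 3 10 6)(1 9)(7 11 14 8)| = 36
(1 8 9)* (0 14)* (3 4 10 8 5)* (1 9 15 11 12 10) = (0 14)(1 5 3 4)(8 15 11 12 10) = [14, 5, 2, 4, 1, 3, 6, 7, 15, 9, 8, 12, 10, 13, 0, 11]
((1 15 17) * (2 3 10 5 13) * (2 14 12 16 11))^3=((1 15 17)(2 3 10 5 13 14 12 16 11))^3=(17)(2 5 12)(3 13 16)(10 14 11)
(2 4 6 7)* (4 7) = [0, 1, 7, 3, 6, 5, 4, 2] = (2 7)(4 6)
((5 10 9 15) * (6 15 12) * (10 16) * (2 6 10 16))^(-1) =(16)(2 5 15 6)(9 10 12)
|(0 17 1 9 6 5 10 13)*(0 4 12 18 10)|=30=|(0 17 1 9 6 5)(4 12 18 10 13)|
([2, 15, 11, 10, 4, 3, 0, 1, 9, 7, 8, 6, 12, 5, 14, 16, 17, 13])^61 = (0 2 11 6)(1 3 15 10 16 8 17 9 13 7 5)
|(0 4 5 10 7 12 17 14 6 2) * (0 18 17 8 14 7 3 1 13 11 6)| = 16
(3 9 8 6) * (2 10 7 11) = (2 10 7 11)(3 9 8 6) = [0, 1, 10, 9, 4, 5, 3, 11, 6, 8, 7, 2]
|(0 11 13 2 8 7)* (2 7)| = |(0 11 13 7)(2 8)| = 4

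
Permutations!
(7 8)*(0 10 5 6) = (0 10 5 6)(7 8) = [10, 1, 2, 3, 4, 6, 0, 8, 7, 9, 5]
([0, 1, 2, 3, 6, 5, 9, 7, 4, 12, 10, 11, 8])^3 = (4 12 6 8 9)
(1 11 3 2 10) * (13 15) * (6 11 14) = [0, 14, 10, 2, 4, 5, 11, 7, 8, 9, 1, 3, 12, 15, 6, 13] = (1 14 6 11 3 2 10)(13 15)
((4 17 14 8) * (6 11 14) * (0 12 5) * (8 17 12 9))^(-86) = ((0 9 8 4 12 5)(6 11 14 17))^(-86) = (0 12 8)(4 9 5)(6 14)(11 17)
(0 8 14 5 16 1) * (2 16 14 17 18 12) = [8, 0, 16, 3, 4, 14, 6, 7, 17, 9, 10, 11, 2, 13, 5, 15, 1, 18, 12] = (0 8 17 18 12 2 16 1)(5 14)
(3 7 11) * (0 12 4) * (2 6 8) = (0 12 4)(2 6 8)(3 7 11) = [12, 1, 6, 7, 0, 5, 8, 11, 2, 9, 10, 3, 4]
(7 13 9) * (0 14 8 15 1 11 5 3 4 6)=[14, 11, 2, 4, 6, 3, 0, 13, 15, 7, 10, 5, 12, 9, 8, 1]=(0 14 8 15 1 11 5 3 4 6)(7 13 9)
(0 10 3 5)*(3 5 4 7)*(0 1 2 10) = [0, 2, 10, 4, 7, 1, 6, 3, 8, 9, 5] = (1 2 10 5)(3 4 7)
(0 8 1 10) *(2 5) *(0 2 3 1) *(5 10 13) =(0 8)(1 13 5 3)(2 10) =[8, 13, 10, 1, 4, 3, 6, 7, 0, 9, 2, 11, 12, 5]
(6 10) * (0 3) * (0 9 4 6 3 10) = (0 10 3 9 4 6) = [10, 1, 2, 9, 6, 5, 0, 7, 8, 4, 3]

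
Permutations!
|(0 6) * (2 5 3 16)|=|(0 6)(2 5 3 16)|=4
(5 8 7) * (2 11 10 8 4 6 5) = (2 11 10 8 7)(4 6 5) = [0, 1, 11, 3, 6, 4, 5, 2, 7, 9, 8, 10]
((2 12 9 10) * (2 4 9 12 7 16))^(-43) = (2 16 7)(4 10 9)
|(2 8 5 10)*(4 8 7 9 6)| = 8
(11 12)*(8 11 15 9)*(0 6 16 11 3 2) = [6, 1, 0, 2, 4, 5, 16, 7, 3, 8, 10, 12, 15, 13, 14, 9, 11] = (0 6 16 11 12 15 9 8 3 2)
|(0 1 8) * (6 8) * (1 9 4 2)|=7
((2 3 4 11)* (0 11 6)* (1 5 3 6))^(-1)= ((0 11 2 6)(1 5 3 4))^(-1)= (0 6 2 11)(1 4 3 5)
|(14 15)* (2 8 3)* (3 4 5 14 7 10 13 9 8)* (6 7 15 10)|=14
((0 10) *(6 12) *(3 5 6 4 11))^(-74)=(3 4 6)(5 11 12)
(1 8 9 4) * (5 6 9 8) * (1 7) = (1 5 6 9 4 7) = [0, 5, 2, 3, 7, 6, 9, 1, 8, 4]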